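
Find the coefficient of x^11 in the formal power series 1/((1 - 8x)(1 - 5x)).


By partial fractions or Cauchy convolution:
The coefficient equals sum_{k=0}^{11} 8^k * 5^(11-k).
= 22825112037

22825112037


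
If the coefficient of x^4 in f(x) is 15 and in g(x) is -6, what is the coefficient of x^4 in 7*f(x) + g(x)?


Scalar multiplication scales coefficients: 7 * 15 = 105.
Then add the g coefficient: 105 + -6
= 99

99


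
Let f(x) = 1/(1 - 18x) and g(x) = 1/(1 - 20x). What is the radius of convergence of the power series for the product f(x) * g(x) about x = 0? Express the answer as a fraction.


The radius of 1/(1 - 18x) is 1/18 (nearest singularity at x = 1/18), and the radius of 1/(1 - 20x) is 1/20.
The product f(x)*g(x) = 1/((1 - 18x)(1 - 20x)) has singularities at both 1/18 and 1/20, so its radius of convergence is the distance to the nearest one:
min(1/18, 1/20) = 1/20.

1/20


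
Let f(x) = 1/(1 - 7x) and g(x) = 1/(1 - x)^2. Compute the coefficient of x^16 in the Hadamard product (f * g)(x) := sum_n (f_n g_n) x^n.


f has coefficients f_k = 7^k. For g = 1/(1 - x)^2 the coefficient is g_k = C(k + 1, 1) = k + 1. The Hadamard coefficient is (f * g)_k = 7^k * (k + 1).
For k = 16: 7^16 * 17 = 33232930569601 * 17 = 564959819683217.

564959819683217


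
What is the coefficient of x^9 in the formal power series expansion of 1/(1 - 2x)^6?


The general identity 1/(1 - c x)^r = sum_{k>=0} c^k C(k + r - 1, r - 1) x^k follows by substituting y = c x into 1/(1 - y)^r = sum_{k>=0} C(k + r - 1, r - 1) y^k.
For c = 2, r = 6, k = 9:
2^9 * C(14, 5) = 512 * 2002 = 1025024.

1025024


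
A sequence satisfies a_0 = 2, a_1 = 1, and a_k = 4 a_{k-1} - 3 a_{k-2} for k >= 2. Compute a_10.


The characteristic equation is t^2 - 4 t + 3 = 0, with roots r_1 = 3 and r_2 = 1 (so c_1 = r_1 + r_2, c_2 = -r_1 r_2 as required).
One can use the closed form a_n = A r_1^n + B r_2^n, but direct iteration is more reliable:
a_0 = 2, a_1 = 1, a_2 = -2, a_3 = -11, a_4 = -38, a_5 = -119, a_6 = -362, a_7 = -1091, a_8 = -3278, a_9 = -9839, a_10 = -29522.
So a_10 = -29522.

-29522


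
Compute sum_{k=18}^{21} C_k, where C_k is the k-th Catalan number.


C_18 through C_21: 477638700, 1767263190, 6564120420, 24466267020
Sum = 477638700 + 1767263190 + 6564120420 + 24466267020
= 33275289330

33275289330


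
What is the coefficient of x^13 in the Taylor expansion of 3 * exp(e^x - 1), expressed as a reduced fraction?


exp(e^x - 1) = sum_{k>=0} Bell_k x^k / k!, where Bell_k is the k-th Bell number.
So the coefficient of x^13 is 3 * Bell_13 / 13!.
Computing: Bell_13 = 27644437 and 13! = 6227020800, giving
3 * 27644437/6227020800 = 27644437/2075673600.

27644437/2075673600


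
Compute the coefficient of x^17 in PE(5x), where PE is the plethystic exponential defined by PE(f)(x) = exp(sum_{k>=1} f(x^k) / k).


With f(x) = 5x, the exponent is sum_{k>=1} 5 x^k / k = 5 * (-ln(1 - x)). Exponentiating:
PE(5x) = exp(-5 ln(1 - x)) = 1/(1 - x)^5.
By the negative binomial expansion, [x^n] 1/(1 - x)^5 = C(n + 4, 4).
For n = 17: C(21, 4) = 5985.

5985


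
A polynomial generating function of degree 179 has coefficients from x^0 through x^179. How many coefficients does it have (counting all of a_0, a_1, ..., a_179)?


A polynomial of degree 179 takes the form a_0 + a_1 x + ... + a_179 x^179.
The number of coefficients is 179 + 1 = 180.

180


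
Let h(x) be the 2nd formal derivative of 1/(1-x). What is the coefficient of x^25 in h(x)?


Differentiating 2 times: d^2/dx^2 [1/(1-x)] = 2!/(1-x)^3.
The expansion 1/(1-x)^3 = sum_{k>=0} C(k+2, 2) x^k, so the coefficient of x^n in 2!/(1-x)^3 is 2! * C(n+2, 2).
For n = 25: 2 * C(27, 2) = 2 * 351 = 702

702


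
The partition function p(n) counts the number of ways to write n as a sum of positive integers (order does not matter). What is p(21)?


Using the generating function prod_{k>=1} 1/(1-x^k), we compute p(21).
By dynamic programming over parts 1 through 21:
p(21) = 792

792


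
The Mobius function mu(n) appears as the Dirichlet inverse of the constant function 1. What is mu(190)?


190 = 2 * 5 * 19 (all distinct primes).
mu(190) = (-1)^3 = -1

-1


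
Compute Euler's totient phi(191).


phi(n) counts integers in [1, n] coprime to n. Using the multiplicative formula phi(n) = n * prod_{p | n} (1 - 1/p):
191 = 191, so
phi(191) = 191 * (1 - 1/191) = 190.

190


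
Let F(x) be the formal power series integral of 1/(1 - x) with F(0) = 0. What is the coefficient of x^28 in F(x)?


1/(1 - x) = sum_{k>=0} x^k. Integrating termwise and using F(0) = 0 gives
F(x) = sum_{k>=0} x^(k+1) / (k+1) = sum_{m>=1} x^m / m = -ln(1 - x).
So the coefficient of x^28 is 1/28 = 1/28.

1/28


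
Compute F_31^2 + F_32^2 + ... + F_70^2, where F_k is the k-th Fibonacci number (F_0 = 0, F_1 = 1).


There is a standard identity sum_{k=0}^{N} F_k^2 = F_N * F_{N+1} (proved inductively from the telescoping relation F_k^2 = F_k F_{k+1} - F_{k-1} F_k). Then
sum_{k=31}^{70} F_k^2 = F_70 F_71 - F_30 F_31.
Computing: F_70 = 190392490709135, F_71 = 308061521170129, F_30 = 832040, F_31 = 1346269.
Sum = 190392490709135 * 308061521170129 - 832040 * 1346269 = 58652600307225779626039769655.

58652600307225779626039769655


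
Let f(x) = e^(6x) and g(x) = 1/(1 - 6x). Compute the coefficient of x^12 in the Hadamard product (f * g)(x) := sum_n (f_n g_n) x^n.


Expanding: f_k = 6^k/k! (from e^(6x)) and g_k = 6^k (from 1/(1 - 6x)). So the Hadamard coefficient (f * g)_k = 6^k 6^k / k! = (36)^k / k!.
For k = 12: 36^12/12! = 4738381338321616896/479001600 = 19042491875328/1925.

19042491875328/1925


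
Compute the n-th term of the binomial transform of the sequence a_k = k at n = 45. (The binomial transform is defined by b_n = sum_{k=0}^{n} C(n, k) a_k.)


With a_k = k, b_n = sum_{k=0}^{n} C(n, k) k. Using k * C(n, k) = n * C(n-1, k-1) gives b_n = n * sum_{k>=1} C(n-1, k-1) = n * 2^(n-1).
For n = 45: 45 * 2^44 = 45 * 17592186044416 = 791648371998720.

791648371998720


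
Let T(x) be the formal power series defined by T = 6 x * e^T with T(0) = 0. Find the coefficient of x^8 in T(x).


Apply the Lagrange inversion formula: if T = 6 x * phi(T) with phi(t) = e^t, then
[x^n] T = 6^n * (1/n) [t^(n-1)] phi(t)^n = 6^n * (1/n) [t^(n-1)] e^(n t) = 6^n * (1/n) * n^(n-1) / (n-1)! = 6^n * n^(n-1) / n!.
When c = 1 this is the Cayley count of rooted labeled trees on n vertices, divided by n!.
For n = 8: 6^8 * 8^7 / 8! = 1679616 * 2097152/40320 = 3057647616/35.

3057647616/35


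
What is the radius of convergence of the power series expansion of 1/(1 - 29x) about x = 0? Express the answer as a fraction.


Expanding 1/(1 - 29x) = sum_{k>=0} 29^k x^k, the series converges when |29x| < 1, i.e., |x| < 1/29.
So the radius of convergence is 1/29 = 1/29.

1/29


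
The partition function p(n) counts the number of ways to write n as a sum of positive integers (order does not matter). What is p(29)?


Using the generating function prod_{k>=1} 1/(1-x^k), we compute p(29).
By dynamic programming over parts 1 through 29:
p(29) = 4565

4565


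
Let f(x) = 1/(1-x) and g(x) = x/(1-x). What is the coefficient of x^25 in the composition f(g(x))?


First simplify the composition: f(g(x)) = 1/(1 - x/(1-x)) = (1-x)/((1-x) - x) = (1-x)/(1-2x).
Now extract the coefficient. Write (1-x)/(1-2x) = 1/(1-2x) - x/(1-2x).
The coefficient of x^n in 1/(1-2x) is 2^n, and in x/(1-2x) is 2^(n-1) (for n >= 1).
So the coefficient of x^25 is 2^25 - 2^24 = 33554432 - 16777216 = 16777216.

16777216


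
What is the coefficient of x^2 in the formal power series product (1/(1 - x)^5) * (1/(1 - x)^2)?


Combine the factors: (1/(1 - x)^5) * (1/(1 - x)^2) = 1/(1 - x)^7.
Then use 1/(1 - x)^r = sum_{k>=0} C(k + r - 1, r - 1) x^k with r = 7 and k = 2:
C(8, 6) = 28.

28


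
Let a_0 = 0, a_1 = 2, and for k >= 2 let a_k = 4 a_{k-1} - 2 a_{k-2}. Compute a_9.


Iterating the recurrence forward:
a_0 = 0
a_1 = 2
a_2 = 4*2 - 2*0 = 8
a_3 = 4*8 - 2*2 = 28
a_4 = 4*28 - 2*8 = 96
a_5 = 4*96 - 2*28 = 328
a_6 = 4*328 - 2*96 = 1120
a_7 = 4*1120 - 2*328 = 3824
a_8 = 4*3824 - 2*1120 = 13056
a_9 = 4*13056 - 2*3824 = 44576
So a_9 = 44576.

44576


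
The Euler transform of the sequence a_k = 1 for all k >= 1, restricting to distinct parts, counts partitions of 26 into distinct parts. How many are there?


Partitions of 26 into distinct parts can be computed via generating function.
Product (1+x)(1+x^2)(1+x^3)...
The coefficient of x^26 = 165

165


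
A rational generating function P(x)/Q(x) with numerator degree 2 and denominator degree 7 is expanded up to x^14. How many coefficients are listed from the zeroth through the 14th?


Expanding up to x^14 gives the coefficients for x^0, x^1, ..., x^14.
That is 14 + 1 = 15 coefficients in total.

15


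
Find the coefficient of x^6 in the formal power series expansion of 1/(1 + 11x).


Write 1/(1 + c x) = 1/(1 - (-c) x) and apply the geometric-series identity
1/(1 - y) = sum_{k>=0} y^k to get 1/(1 + c x) = sum_{k>=0} (-c)^k x^k.
So the coefficient of x^k is (-c)^k = (-1)^k * c^k.
Here c = 11 and k = 6:
(-11)^6 = 1 * 1771561 = 1771561

1771561


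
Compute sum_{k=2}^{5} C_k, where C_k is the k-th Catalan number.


C_2 through C_5: 2, 5, 14, 42
Sum = 2 + 5 + 14 + 42
= 63

63


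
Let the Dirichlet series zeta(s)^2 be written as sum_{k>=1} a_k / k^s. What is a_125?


The Dirichlet convolution of the constant function 1 with itself gives (1 * 1)(k) = sum_{d | k} 1 = d(k), the number of positive divisors of k.
Since zeta(s) = sum_{k>=1} 1/k^s, we have zeta(s)^2 = sum_{k>=1} d(k)/k^s, so a_k = d(k).
For k = 125: the divisors are 1, 5, 25, 125.
Count = 4.

4


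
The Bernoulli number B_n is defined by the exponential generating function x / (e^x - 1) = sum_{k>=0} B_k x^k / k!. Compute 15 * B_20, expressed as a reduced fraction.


Bernoulli numbers can also be computed recursively via B_0 = 1 and sum_{j=0}^{m} C(m+1, j) B_j = 0 for m >= 1. Odd-index Bernoulli numbers vanish for k >= 3.
Computing B_20 = -174611/330, so 15 * B_20 = 15 * -174611/330 = -174611/22.

-174611/22


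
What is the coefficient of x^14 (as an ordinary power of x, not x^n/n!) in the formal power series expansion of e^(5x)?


The exponential series is e^y = sum_{k>=0} y^k / k!. Substituting y = 5x gives
e^(5x) = sum_{k>=0} 5^k x^k / k!.
So the coefficient of x^n is a^n/n! with a = 5, n = 14:
5^14 / 14! = 6103515625/87178291200 = 244140625/3487131648

244140625/3487131648


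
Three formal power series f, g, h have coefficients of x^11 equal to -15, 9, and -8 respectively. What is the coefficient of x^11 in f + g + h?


Series addition is componentwise:
-15 + 9 + -8
= -14

-14


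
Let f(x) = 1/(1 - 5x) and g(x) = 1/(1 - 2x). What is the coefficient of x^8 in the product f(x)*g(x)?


The coefficient of x^n in f*g is the Cauchy product: sum_{k=0}^{n} a^k * b^(n-k).
With a=5, b=2, n=8:
sum_{k=0}^{8} 5^k * 2^(8-k)
= 650871

650871


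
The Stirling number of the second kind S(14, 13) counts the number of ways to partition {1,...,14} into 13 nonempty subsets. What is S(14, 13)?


Using the explicit formula S(n,k) = (1/k!) sum_{j=0}^{k} (-1)^(k-j) C(k,j) j^n:
S(14, 13) = 91
Equivalently, S(n,k) is n! times the coefficient of x^n in the EGF (e^x - 1)^k / k!.

91


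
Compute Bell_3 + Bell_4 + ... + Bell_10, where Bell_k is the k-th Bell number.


Recall Bell_k counts set partitions of a k-set (with Bell_0 = 1 by convention).
Bell_3 through Bell_10: 5, 15, 52, 203, 877, 4140, 21147, 115975
Sum = 5 + 15 + 52 + 203 + 877 + 4140 + 21147 + 115975 = 142414.

142414


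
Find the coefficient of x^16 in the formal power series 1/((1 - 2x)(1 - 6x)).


By partial fractions or Cauchy convolution:
The coefficient equals sum_{k=0}^{16} 2^k * 6^(16-k).
= 4231664828416

4231664828416


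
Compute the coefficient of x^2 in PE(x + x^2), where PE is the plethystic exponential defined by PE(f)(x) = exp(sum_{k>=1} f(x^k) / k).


With f(x) = x + x^2, the exponent is sum_{k>=1} (x^k + x^(2k)) / k = -ln(1 - x) - ln(1 - x^2). Exponentiating:
PE(x + x^2) = 1 / ((1 - x)(1 - x^2)).
This is the generating function for partitions of n into parts of size 1 or 2. The number of 2's can be any j in 0..1, and the rest are 1's, so
[x^2] = floor(2/2) + 1 = 2.

2


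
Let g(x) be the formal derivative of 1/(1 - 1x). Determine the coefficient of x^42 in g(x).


Differentiate termwise: d/dx sum_{k>=0} 1^k x^k = sum_{k>=1} k 1^k x^(k-1) = sum_{j>=0} (j+1) 1^(j+1) x^j.
Equivalently, d/dx [1/(1 - 1x)] = 1/(1 - 1x)^2.
For j = 42: 43 * 1^43 = 43 * 1 = 43.

43


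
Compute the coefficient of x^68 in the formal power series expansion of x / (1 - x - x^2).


Let f(x) = sum_{k>=0} a_k x^k. Multiplying f(x) * (1 - x - x^2) = x and matching coefficients gives a_0 = 0, a_1 = 1, and a_k = a_{k-1} + a_{k-2} for k >= 2. These are the Fibonacci numbers F_k.
Iterating from F_0 = 0, F_1 = 1:
F_0=0, F_1=1, F_2=1, F_3=2, F_4=3, F_5=5, F_6=8, F_7=13, F_8=21, F_9=34, ...
F_68 = 72723460248141.

72723460248141


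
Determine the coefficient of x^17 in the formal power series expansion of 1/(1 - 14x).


The geometric series identity gives 1/(1 - c x) = sum_{k>=0} c^k x^k, so the coefficient of x^k is c^k.
Here c = 14 and k = 17.
Computing: 14^17 = 30491346729331195904

30491346729331195904


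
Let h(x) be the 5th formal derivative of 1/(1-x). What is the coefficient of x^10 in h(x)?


Differentiating 5 times: d^5/dx^5 [1/(1-x)] = 5!/(1-x)^6.
The expansion 1/(1-x)^6 = sum_{k>=0} C(k+5, 5) x^k, so the coefficient of x^n in 5!/(1-x)^6 is 5! * C(n+5, 5).
For n = 10: 120 * C(15, 5) = 120 * 3003 = 360360

360360


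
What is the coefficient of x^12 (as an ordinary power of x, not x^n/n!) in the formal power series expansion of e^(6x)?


The exponential series is e^y = sum_{k>=0} y^k / k!. Substituting y = 6x gives
e^(6x) = sum_{k>=0} 6^k x^k / k!.
So the coefficient of x^n is a^n/n! with a = 6, n = 12:
6^12 / 12! = 2176782336/479001600 = 8748/1925

8748/1925


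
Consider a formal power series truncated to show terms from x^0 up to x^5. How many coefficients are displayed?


From x^0 to x^5 inclusive, the count is 5 - 0 + 1 = 6.

6


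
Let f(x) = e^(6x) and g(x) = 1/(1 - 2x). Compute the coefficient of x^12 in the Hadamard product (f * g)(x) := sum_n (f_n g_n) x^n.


Expanding: f_k = 6^k/k! (from e^(6x)) and g_k = 2^k (from 1/(1 - 2x)). So the Hadamard coefficient (f * g)_k = 6^k 2^k / k! = (12)^k / k!.
For k = 12: 12^12/12! = 8916100448256/479001600 = 35831808/1925.

35831808/1925


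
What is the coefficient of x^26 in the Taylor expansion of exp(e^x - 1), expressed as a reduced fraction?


exp(e^x - 1) = sum_{k>=0} Bell_k x^k / k!, where Bell_k is the k-th Bell number.
So the coefficient of x^26 is Bell_26 / 26!.
Computing: Bell_26 = 49631246523618756274 and 26! = 403291461126605635584000000, giving
49631246523618756274/403291461126605635584000000 = 1459742544812316361/11861513562547224576000000.

1459742544812316361/11861513562547224576000000


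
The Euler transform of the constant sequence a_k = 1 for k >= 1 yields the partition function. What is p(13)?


The Euler transform converts the sequence a_k = 1 into the number of integer partitions.
Using the recurrence or dynamic programming:
p(13) = 101

101


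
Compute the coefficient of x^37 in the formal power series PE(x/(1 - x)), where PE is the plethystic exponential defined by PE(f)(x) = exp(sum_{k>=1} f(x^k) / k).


For f(x) = x/(1 - x) we have
sum_{k>=1} f(x^k) / k = sum_{k>=1} (1/k) * x^k / (1 - x^k) = sum_{k, m >= 1} x^(k m) / k,
which after exponentiating simplifies to
PE(x/(1 - x)) = prod_{k>=1} 1 / (1 - x^k).
This is the generating function for the partition function p(n), so the coefficient of x^37 is p(37).
Computing p(37) by dynamic programming over parts 1, 2, ..., 37: p(37) = 21637.

21637


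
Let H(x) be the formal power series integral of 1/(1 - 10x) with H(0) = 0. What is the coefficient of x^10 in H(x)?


1/(1 - 10x) = sum_{k>=0} 10^k x^k. Integrating termwise with H(0) = 0:
H(x) = sum_{k>=0} 10^k x^(k+1) / (k+1) = sum_{m>=1} 10^(m-1) x^m / m.
For m = 10: 10^9/10 = 1000000000/10 = 100000000.

100000000


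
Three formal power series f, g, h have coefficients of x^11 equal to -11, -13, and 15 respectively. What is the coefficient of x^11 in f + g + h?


Series addition is componentwise:
-11 + -13 + 15
= -9

-9


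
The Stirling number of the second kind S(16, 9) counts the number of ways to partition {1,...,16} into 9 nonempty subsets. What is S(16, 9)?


Using the explicit formula S(n,k) = (1/k!) sum_{j=0}^{k} (-1)^(k-j) C(k,j) j^n:
S(16, 9) = 820784250
Equivalently, S(n,k) is n! times the coefficient of x^n in the EGF (e^x - 1)^k / k!.

820784250


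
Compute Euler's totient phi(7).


phi(n) counts integers in [1, n] coprime to n. Using the multiplicative formula phi(n) = n * prod_{p | n} (1 - 1/p):
7 = 7, so
phi(7) = 7 * (1 - 1/7) = 6.

6


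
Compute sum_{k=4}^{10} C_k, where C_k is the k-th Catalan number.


C_4 through C_10: 14, 42, 132, 429, 1430, 4862, 16796
Sum = 14 + 42 + 132 + 429 + 1430 + 4862 + 16796
= 23705

23705


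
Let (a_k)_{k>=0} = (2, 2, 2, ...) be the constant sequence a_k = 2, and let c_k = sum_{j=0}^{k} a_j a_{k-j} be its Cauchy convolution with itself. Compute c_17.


Since a_j = 2 for all j >= 0, the convolution sum becomes
c_k = sum_{j=0}^{k} 2 * 2 = 4 * (k + 1).
Equivalently, the generating function of (a_k) is 2/(1 - x) and its square is 4/(1 - x)^2 = sum_{k>=0} 4(k + 1) x^k.
For k = 17: 4 * 18 = 72.

72


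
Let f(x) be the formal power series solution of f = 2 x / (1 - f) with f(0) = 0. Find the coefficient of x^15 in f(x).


Apply Lagrange inversion: f = 2 x * phi(f) with phi(t) = 1/(1 - t), so
[x^n] f = 2^n * (1/n) [t^(n-1)] phi(t)^n = 2^n * (1/n) [t^(n-1)] (1 - t)^(-n) = 2^n * (1/n) C(2n - 2, n - 1) = 2^n * C_{n-1}.
For n = 15: C_14 = C(28, 14) / 15 = 40116600/15 = 2674440.
With the 2^15 = 32768 factor, the coefficient is 32768 * 2674440 = 87636049920.

87636049920


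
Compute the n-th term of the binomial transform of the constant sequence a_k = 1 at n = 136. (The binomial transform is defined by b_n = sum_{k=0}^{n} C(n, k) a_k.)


With a_k = 1 for all k, b_n = sum_{k=0}^{n} C(n, k) = 2^n by the binomial theorem.
For n = 136: 2^136 = 87112285931760246646623899502532662132736.

87112285931760246646623899502532662132736


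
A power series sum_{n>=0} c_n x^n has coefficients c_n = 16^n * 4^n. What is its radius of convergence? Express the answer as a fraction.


By the root test (Cauchy-Hadamard), the radius is R = 1 / limsup_n |c_n|^(1/n).
Here |c_n|^(1/n) = (16^n * 4^n)^(1/n) = 16 * 4 = 64 for all n.
So R = 1/64 = 1/64.

1/64


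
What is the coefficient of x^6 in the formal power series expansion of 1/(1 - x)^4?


The expansion 1/(1 - x)^r = sum_{k>=0} C(k + r - 1, r - 1) x^k follows from the multiset / negative-binomial theorem (or from repeated differentiation of the geometric series).
For r = 4 and k = 6:
C(9, 3) = 362880 / (6 * 720) = 84.

84


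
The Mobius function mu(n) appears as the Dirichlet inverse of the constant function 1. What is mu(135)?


135 has a squared prime factor, so mu(135) = 0.
Factorization reveals a repeated prime.

0


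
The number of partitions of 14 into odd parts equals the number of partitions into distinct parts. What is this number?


Computing partitions of 14 into odd parts (1, 3, 5, ...):
Using the generating function prod_{k>=0} 1/(1-x^(2k+1)),
the count is 22

22


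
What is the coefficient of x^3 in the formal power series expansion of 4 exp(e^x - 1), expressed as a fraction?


exp(e^x - 1) is the exponential generating function for the Bell numbers Bell_k: exp(e^x - 1) = sum_{k>=0} Bell_k x^k / k!.
So the coefficient of x^3 in 4 exp(e^x - 1) is 4 Bell_3 / 3!.
Computing: Bell_3 = 5 and 3! = 6, giving
4 * 5/6 = 10/3.

10/3


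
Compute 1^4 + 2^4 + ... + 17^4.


This power sum has a closed form given by Faulhaber's formula
sum_{k=1}^{m} k^p = (1 / (p + 1)) * sum_{j=0}^{p} C(p + 1, j) B_j m^(p + 1 - j),
but for small m direct computation is fastest:
1 + 16 + 81 + 256 + 625 + 1296 + 2401 + 4096 + 6561 + 10000 + 14641 + 20736 + 28561 + 38416 + 50625 + 65536 + 83521 = 327369.

327369


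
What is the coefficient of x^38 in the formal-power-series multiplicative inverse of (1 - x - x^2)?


Let the inverse be f(x) = sum_{k>=0} a_k x^k. From f(x) * (1 - x - x^2) = 1 and matching coefficients:
 x^0: a_0 = 1.
 x^1: a_1 - a_0 = 0, so a_1 = 1.
 x^k (k >= 2): a_k - a_{k-1} - a_{k-2} = 0, i.e. a_k = a_{k-1} + a_{k-2}.
This is the Fibonacci-type recurrence shifted so that a_0 = a_1 = 1.
Iterating: a_0=1, a_1=1, a_2=2, a_3=3, a_4=5, a_5=8, a_6=13, a_7=21, a_8=34, a_9=55, ...
a_38 = 63245986.

63245986


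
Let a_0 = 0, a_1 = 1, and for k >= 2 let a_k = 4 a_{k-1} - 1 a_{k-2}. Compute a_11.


Iterating the recurrence forward:
a_0 = 0
a_1 = 1
a_2 = 4*1 - 1*0 = 4
a_3 = 4*4 - 1*1 = 15
a_4 = 4*15 - 1*4 = 56
a_5 = 4*56 - 1*15 = 209
a_6 = 4*209 - 1*56 = 780
a_7 = 4*780 - 1*209 = 2911
a_8 = 4*2911 - 1*780 = 10864
a_9 = 4*10864 - 1*2911 = 40545
a_10 = 4*40545 - 1*10864 = 151316
a_11 = 4*151316 - 1*40545 = 564719
So a_11 = 564719.

564719


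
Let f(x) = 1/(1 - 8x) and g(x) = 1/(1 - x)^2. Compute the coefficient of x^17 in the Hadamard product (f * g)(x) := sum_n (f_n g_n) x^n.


f has coefficients f_k = 8^k. For g = 1/(1 - x)^2 the coefficient is g_k = C(k + 1, 1) = k + 1. The Hadamard coefficient is (f * g)_k = 8^k * (k + 1).
For k = 17: 8^17 * 18 = 2251799813685248 * 18 = 40532396646334464.

40532396646334464


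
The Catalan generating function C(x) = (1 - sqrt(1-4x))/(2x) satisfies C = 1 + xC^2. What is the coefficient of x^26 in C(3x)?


Substituting x -> 3x scales the n-th coefficient by 3^n, so [x^26] C(3x) = 3^26 * C_26.
C_26 = C(2*26, 26)/(27) = 495918532948104/27 = 18367353072152.
So 3^26 * 18367353072152 = 2541865828329 * 18367353072152 = 46687347130956846382594008.

46687347130956846382594008


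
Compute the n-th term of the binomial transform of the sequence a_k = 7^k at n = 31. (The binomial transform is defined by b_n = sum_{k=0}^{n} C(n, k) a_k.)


With a_k = 7^k, b_n = sum_{k=0}^{n} C(n, k) 7^k = (1 + 7)^n by the binomial theorem.
For n = 31: (1 + 7)^31 = 8^31 = 9903520314283042199192993792.

9903520314283042199192993792


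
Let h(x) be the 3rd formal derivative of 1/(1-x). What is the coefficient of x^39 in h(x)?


Differentiating 3 times: d^3/dx^3 [1/(1-x)] = 3!/(1-x)^4.
The expansion 1/(1-x)^4 = sum_{k>=0} C(k+3, 3) x^k, so the coefficient of x^n in 3!/(1-x)^4 is 3! * C(n+3, 3).
For n = 39: 6 * C(42, 3) = 6 * 11480 = 68880

68880


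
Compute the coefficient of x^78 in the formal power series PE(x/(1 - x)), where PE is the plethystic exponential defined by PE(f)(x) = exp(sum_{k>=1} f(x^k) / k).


For f(x) = x/(1 - x) we have
sum_{k>=1} f(x^k) / k = sum_{k>=1} (1/k) * x^k / (1 - x^k) = sum_{k, m >= 1} x^(k m) / k,
which after exponentiating simplifies to
PE(x/(1 - x)) = prod_{k>=1} 1 / (1 - x^k).
This is the generating function for the partition function p(n), so the coefficient of x^78 is p(78).
Computing p(78) by dynamic programming over parts 1, 2, ..., 78: p(78) = 12132164.

12132164


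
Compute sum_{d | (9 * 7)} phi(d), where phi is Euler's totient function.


First, 9 * 7 = 63. One classical identity is sum_{d | n} phi(d) = n (each k in [1, n] has a unique gcd with n, and among the k's with gcd(k, n) = n/d there are phi(d) of them). So the sum equals 63. We also verify directly:
Divisors of 63: 1, 3, 7, 9, 21, 63.
phi values: 1, 2, 6, 6, 12, 36.
Sum = 63.

63


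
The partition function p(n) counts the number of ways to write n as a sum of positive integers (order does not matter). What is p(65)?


Using the generating function prod_{k>=1} 1/(1-x^k), we compute p(65).
By dynamic programming over parts 1 through 65:
p(65) = 2012558

2012558


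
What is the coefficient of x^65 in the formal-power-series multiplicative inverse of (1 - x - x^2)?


Let the inverse be f(x) = sum_{k>=0} a_k x^k. From f(x) * (1 - x - x^2) = 1 and matching coefficients:
 x^0: a_0 = 1.
 x^1: a_1 - a_0 = 0, so a_1 = 1.
 x^k (k >= 2): a_k - a_{k-1} - a_{k-2} = 0, i.e. a_k = a_{k-1} + a_{k-2}.
This is the Fibonacci-type recurrence shifted so that a_0 = a_1 = 1.
Iterating: a_0=1, a_1=1, a_2=2, a_3=3, a_4=5, a_5=8, a_6=13, a_7=21, a_8=34, a_9=55, ...
a_65 = 27777890035288.

27777890035288


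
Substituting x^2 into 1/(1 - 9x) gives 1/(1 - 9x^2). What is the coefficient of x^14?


The coefficient of x^(2m) in 1/(1 - 9x^2) is 9^m.
With n = 14 = 2*7, the coefficient is 9^7 = 4782969.

4782969


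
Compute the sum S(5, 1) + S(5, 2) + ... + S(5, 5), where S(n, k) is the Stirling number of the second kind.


By definition, S(n, k) counts partitions of an n-set into exactly k nonempty blocks.
Computing row n = 5 for k = 1..5:
S(5, k): 1, 15, 25, 10, 1
Sum = 52. (This equals Bell_5 since the sum runs over all k.)

52


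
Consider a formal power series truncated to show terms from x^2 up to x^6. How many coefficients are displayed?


From x^2 to x^6 inclusive, the count is 6 - 2 + 1 = 5.

5


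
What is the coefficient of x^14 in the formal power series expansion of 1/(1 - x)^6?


The negative binomial / multiset identity is
1/(1 - x)^r = sum_{k>=0} C(k + r - 1, r - 1) x^k.
Here r = 6 and k = 14, so the coefficient is
C(14 + 5, 5) = C(19, 5)
= 11628

11628


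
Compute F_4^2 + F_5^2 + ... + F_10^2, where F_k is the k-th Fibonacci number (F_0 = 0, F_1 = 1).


There is a standard identity sum_{k=0}^{N} F_k^2 = F_N * F_{N+1} (proved inductively from the telescoping relation F_k^2 = F_k F_{k+1} - F_{k-1} F_k). Then
sum_{k=4}^{10} F_k^2 = F_10 F_11 - F_3 F_4.
Computing: F_10 = 55, F_11 = 89, F_3 = 2, F_4 = 3.
Sum = 55 * 89 - 2 * 3 = 4889.

4889


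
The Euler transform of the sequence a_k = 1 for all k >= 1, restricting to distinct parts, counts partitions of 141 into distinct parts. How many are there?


Partitions of 141 into distinct parts can be computed via generating function.
Product (1+x)(1+x^2)(1+x^3)...
The coefficient of x^141 = 10327156

10327156


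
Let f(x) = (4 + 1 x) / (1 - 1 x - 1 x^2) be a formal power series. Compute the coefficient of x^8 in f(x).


Write f(x) = sum_{k>=0} a_k x^k. Multiplying both sides by 1 - 1 x - 1 x^2 gives
(1 - 1 x - 1 x^2) sum_{k>=0} a_k x^k = 4 + 1 x.
Matching coefficients:
 x^0: a_0 = 4
 x^1: a_1 - 1 a_0 = 1  =>  a_1 = 1*4 + 1 = 5
 x^k (k >= 2): a_k = 1 a_{k-1} + 1 a_{k-2}.
Iterating: a_2 = 9, a_3 = 14, a_4 = 23, a_5 = 37, a_6 = 60, a_7 = 97, a_8 = 157.
So the coefficient of x^8 is 157.

157


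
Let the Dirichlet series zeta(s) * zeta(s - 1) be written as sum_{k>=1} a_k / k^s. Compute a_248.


Convolution gives a_k = sum_{d | k} d * 1 = sum_{d | k} d = sigma(k), the sum of positive divisors of k.
For k = 248, the divisors are 1, 2, 4, 8, 31, 62, 124, 248, so
sigma(248) = 1 + 2 + 4 + 8 + 31 + 62 + 124 + 248 = 480.

480


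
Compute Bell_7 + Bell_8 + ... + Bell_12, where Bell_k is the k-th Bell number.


Recall Bell_k counts set partitions of a k-set (with Bell_0 = 1 by convention).
Bell_7 through Bell_12: 877, 4140, 21147, 115975, 678570, 4213597
Sum = 877 + 4140 + 21147 + 115975 + 678570 + 4213597 = 5034306.

5034306


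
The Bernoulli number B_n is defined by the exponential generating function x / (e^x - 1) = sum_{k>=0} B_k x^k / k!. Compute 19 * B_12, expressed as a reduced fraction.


Bernoulli numbers can also be computed recursively via B_0 = 1 and sum_{j=0}^{m} C(m+1, j) B_j = 0 for m >= 1. Odd-index Bernoulli numbers vanish for k >= 3.
Computing B_12 = -691/2730, so 19 * B_12 = 19 * -691/2730 = -13129/2730.

-13129/2730


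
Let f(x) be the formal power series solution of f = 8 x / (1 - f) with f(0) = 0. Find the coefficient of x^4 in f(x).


Apply Lagrange inversion: f = 8 x * phi(f) with phi(t) = 1/(1 - t), so
[x^n] f = 8^n * (1/n) [t^(n-1)] phi(t)^n = 8^n * (1/n) [t^(n-1)] (1 - t)^(-n) = 8^n * (1/n) C(2n - 2, n - 1) = 8^n * C_{n-1}.
For n = 4: C_3 = C(6, 3) / 4 = 20/4 = 5.
With the 8^4 = 4096 factor, the coefficient is 4096 * 5 = 20480.

20480


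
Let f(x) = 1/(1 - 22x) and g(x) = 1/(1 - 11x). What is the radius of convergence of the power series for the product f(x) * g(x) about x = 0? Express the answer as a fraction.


The radius of 1/(1 - 22x) is 1/22 (nearest singularity at x = 1/22), and the radius of 1/(1 - 11x) is 1/11.
The product f(x)*g(x) = 1/((1 - 22x)(1 - 11x)) has singularities at both 1/22 and 1/11, so its radius of convergence is the distance to the nearest one:
min(1/22, 1/11) = 1/22.

1/22


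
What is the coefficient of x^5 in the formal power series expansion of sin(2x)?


The Maclaurin series is sin(t) = sum_{k>=0} (-1)^k t^(2k+1) / (2k+1)!, so substituting t = 2x, only odd powers of x are nonzero, with coefficient of x^(2k+1) equal to (-1)^k 2^(2k+1) / (2k+1)!.
Write 5 = 2*2 + 1, giving the coefficient (-1)^2 * 2^5 / 5! = 32/120 = 4/15.

4/15


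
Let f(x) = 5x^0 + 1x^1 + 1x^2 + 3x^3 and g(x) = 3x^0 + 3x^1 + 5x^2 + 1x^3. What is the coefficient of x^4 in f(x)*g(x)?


Cauchy product at x^4:
1*1 + 1*5 + 3*3
= 15

15


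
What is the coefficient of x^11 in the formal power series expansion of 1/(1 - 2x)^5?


The general identity 1/(1 - c x)^r = sum_{k>=0} c^k C(k + r - 1, r - 1) x^k follows by substituting y = c x into 1/(1 - y)^r = sum_{k>=0} C(k + r - 1, r - 1) y^k.
For c = 2, r = 5, k = 11:
2^11 * C(15, 4) = 2048 * 1365 = 2795520.

2795520


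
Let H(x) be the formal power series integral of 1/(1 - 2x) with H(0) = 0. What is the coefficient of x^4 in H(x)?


1/(1 - 2x) = sum_{k>=0} 2^k x^k. Integrating termwise with H(0) = 0:
H(x) = sum_{k>=0} 2^k x^(k+1) / (k+1) = sum_{m>=1} 2^(m-1) x^m / m.
For m = 4: 2^3/4 = 8/4 = 2.

2


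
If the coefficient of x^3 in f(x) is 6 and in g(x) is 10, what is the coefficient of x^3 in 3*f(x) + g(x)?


Scalar multiplication scales coefficients: 3 * 6 = 18.
Then add the g coefficient: 18 + 10
= 28

28


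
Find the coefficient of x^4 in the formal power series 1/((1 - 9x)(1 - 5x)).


By partial fractions or Cauchy convolution:
The coefficient equals sum_{k=0}^{4} 9^k * 5^(4-k).
= 13981

13981


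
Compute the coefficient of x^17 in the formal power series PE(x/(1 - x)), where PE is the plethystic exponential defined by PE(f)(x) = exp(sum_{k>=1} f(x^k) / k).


For f(x) = x/(1 - x) we have
sum_{k>=1} f(x^k) / k = sum_{k>=1} (1/k) * x^k / (1 - x^k) = sum_{k, m >= 1} x^(k m) / k,
which after exponentiating simplifies to
PE(x/(1 - x)) = prod_{k>=1} 1 / (1 - x^k).
This is the generating function for the partition function p(n), so the coefficient of x^17 is p(17).
Computing p(17) by dynamic programming over parts 1, 2, ..., 17: p(17) = 297.

297


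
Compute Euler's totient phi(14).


phi(n) counts integers in [1, n] coprime to n. Using the multiplicative formula phi(n) = n * prod_{p | n} (1 - 1/p):
14 = 2 * 7, so
phi(14) = 14 * (1 - 1/2) * (1 - 1/7) = 6.

6


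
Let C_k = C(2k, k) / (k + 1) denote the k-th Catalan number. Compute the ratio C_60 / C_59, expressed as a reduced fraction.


Using C_k = (2k)! / (k! (k+1)!), the ratio C_{k+1}/C_k simplifies to
C_{k+1}/C_k = [(2k+2)! / ((k+1)! (k+2)!)] * [k! (k+1)! / (2k)!]
 = (2k+2)(2k+1) / ((k+1)(k+2)) = 2(2k+1) / (k+2).
For k = 59: 2(2*59 + 1) / (59 + 2) = 238/61 = 238/61.

238/61


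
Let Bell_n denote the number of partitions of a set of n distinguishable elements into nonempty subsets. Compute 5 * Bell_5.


Bell_5 can be computed from the Bell triangle or from Dobinski's identity Bell_n = (1/e) * sum_{k>=0} k^n / k!.
Computing Bell_5 = 52.
Then 5 * 52 = 260.

260


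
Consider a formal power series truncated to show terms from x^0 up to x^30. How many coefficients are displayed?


From x^0 to x^30 inclusive, the count is 30 - 0 + 1 = 31.

31


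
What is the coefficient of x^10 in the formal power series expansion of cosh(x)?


The Maclaurin series is cosh(t) = sum_{m>=0} t^(2m) / (2m)!, so substituting t = x, only even powers of x are nonzero, with coefficient of x^(2m) equal to 1 / (2m)!.
For x^10 the coefficient is 1/10! = 1/3628800 = 1/3628800.

1/3628800


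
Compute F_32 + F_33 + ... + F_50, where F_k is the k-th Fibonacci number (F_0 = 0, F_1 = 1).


Use the identity sum_{k=0}^{N} F_k = F_{N+2} - 1 (which follows from F_{k+2} - F_{k+1} = F_k). Then
sum_{k=32}^{50} F_k = (F_{52} - 1) - (F_{33} - 1) = F_{52} - F_{33}.
Computing: F_{52} = 32951280099, F_{33} = 3524578, so
Sum = 32951280099 - 3524578 = 32947755521.

32947755521


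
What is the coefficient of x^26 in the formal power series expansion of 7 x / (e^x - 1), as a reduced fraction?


The exponential generating function for Bernoulli numbers is
x / (e^x - 1) = sum_{k>=0} B_k x^k / k!.
So the coefficient of x^26 in 7 x / (e^x - 1) is 7 B_26 / 26!.
Computing: B_26 = 8553103/6, 26! = 403291461126605635584000000, giving
7 * 8553103/6 / 403291461126605635584000000 = 657931/26590645788567404544000000.

657931/26590645788567404544000000


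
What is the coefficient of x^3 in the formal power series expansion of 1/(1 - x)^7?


The negative binomial / multiset identity is
1/(1 - x)^r = sum_{k>=0} C(k + r - 1, r - 1) x^k.
Here r = 7 and k = 3, so the coefficient is
C(3 + 6, 6) = C(9, 6)
= 84

84


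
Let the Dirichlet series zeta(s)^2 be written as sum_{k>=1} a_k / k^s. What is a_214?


The Dirichlet convolution of the constant function 1 with itself gives (1 * 1)(k) = sum_{d | k} 1 = d(k), the number of positive divisors of k.
Since zeta(s) = sum_{k>=1} 1/k^s, we have zeta(s)^2 = sum_{k>=1} d(k)/k^s, so a_k = d(k).
For k = 214: the divisors are 1, 2, 107, 214.
Count = 4.

4


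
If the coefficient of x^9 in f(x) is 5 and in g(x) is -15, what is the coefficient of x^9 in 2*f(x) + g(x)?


Scalar multiplication scales coefficients: 2 * 5 = 10.
Then add the g coefficient: 10 + -15
= -5

-5


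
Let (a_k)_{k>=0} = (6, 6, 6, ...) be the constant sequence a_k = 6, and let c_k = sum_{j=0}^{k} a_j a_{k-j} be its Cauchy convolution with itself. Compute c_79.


Since a_j = 6 for all j >= 0, the convolution sum becomes
c_k = sum_{j=0}^{k} 6 * 6 = 36 * (k + 1).
Equivalently, the generating function of (a_k) is 6/(1 - x) and its square is 36/(1 - x)^2 = sum_{k>=0} 36(k + 1) x^k.
For k = 79: 36 * 80 = 2880.

2880


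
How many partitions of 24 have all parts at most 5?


Using the generating function (1-x)^(-1)(1-x^2)^(-1)...(1-x^5)^(-1),
the coefficient of x^24 counts these restricted partitions.
Result = 333

333


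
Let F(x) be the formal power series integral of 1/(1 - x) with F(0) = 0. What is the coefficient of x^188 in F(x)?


1/(1 - x) = sum_{k>=0} x^k. Integrating termwise and using F(0) = 0 gives
F(x) = sum_{k>=0} x^(k+1) / (k+1) = sum_{m>=1} x^m / m = -ln(1 - x).
So the coefficient of x^188 is 1/188 = 1/188.

1/188


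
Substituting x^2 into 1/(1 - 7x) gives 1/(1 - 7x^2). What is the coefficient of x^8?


The coefficient of x^(2m) in 1/(1 - 7x^2) is 7^m.
With n = 8 = 2*4, the coefficient is 7^4 = 2401.

2401


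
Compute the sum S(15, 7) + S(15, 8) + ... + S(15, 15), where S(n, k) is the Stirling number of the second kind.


By definition, S(n, k) counts partitions of an n-set into exactly k nonempty blocks.
Computing row n = 15 for k = 7..15:
S(15, k): 408741333, 216627840, 67128490, 12662650, 1479478, 106470, 4550, 105, 1
Sum = 706750917.

706750917


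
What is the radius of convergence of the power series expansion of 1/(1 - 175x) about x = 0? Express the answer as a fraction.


Expanding 1/(1 - 175x) = sum_{k>=0} 175^k x^k, the series converges when |175x| < 1, i.e., |x| < 1/175.
So the radius of convergence is 1/175 = 1/175.

1/175


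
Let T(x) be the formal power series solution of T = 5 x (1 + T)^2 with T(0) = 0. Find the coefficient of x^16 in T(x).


Apply the Lagrange inversion formula: if T = 5 x * phi(T) with phi(t) = (1 + t)^2, then [x^n] T = 5^n * (1/n) [t^(n-1)] phi(t)^n = 5^n * (1/n) [t^(n-1)] (1 + t)^(2n) = 5^n * (1/n) C(2n, n-1).
Using the identity C(2n, n-1) = C(2n, n) * n / (n+1), the unscaled factor equals C(2n, n) / (n+1) = C_n, the n-th Catalan number.
For n = 16: C_16 = C(32, 16) / 17 = 601080390/17 = 35357670.
With the 5^16 = 152587890625 factor, the coefficient is 152587890625 * 35357670 = 5395152282714843750.

5395152282714843750


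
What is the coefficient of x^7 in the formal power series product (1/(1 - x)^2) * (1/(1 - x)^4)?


Combine the factors: (1/(1 - x)^2) * (1/(1 - x)^4) = 1/(1 - x)^6.
Then use 1/(1 - x)^r = sum_{k>=0} C(k + r - 1, r - 1) x^k with r = 6 and k = 7:
C(12, 5) = 792.

792


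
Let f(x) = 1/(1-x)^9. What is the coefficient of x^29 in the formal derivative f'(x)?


Differentiate: d/dx [ 1/(1-x)^r ] = r / (1-x)^(r+1).
Here r = 9, so f'(x) = 9 / (1-x)^10.
The expansion of 1/(1-x)^(r+1) has coefficient of x^n equal to C(n+r, r).
So the coefficient of x^29 in f'(x) is
9 * C(38, 9) = 9 * 163011640 = 1467104760

1467104760


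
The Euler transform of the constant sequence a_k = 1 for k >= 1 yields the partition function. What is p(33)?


The Euler transform converts the sequence a_k = 1 into the number of integer partitions.
Using the recurrence or dynamic programming:
p(33) = 10143

10143


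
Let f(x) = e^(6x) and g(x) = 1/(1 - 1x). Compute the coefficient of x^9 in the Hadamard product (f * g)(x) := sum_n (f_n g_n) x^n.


Expanding: f_k = 6^k/k! (from e^(6x)) and g_k = 1^k (from 1/(1 - 1x)). So the Hadamard coefficient (f * g)_k = 6^k 1^k / k! = (6)^k / k!.
For k = 9: 6^9/9! = 10077696/362880 = 972/35.

972/35


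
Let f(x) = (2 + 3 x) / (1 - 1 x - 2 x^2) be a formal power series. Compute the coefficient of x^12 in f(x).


Write f(x) = sum_{k>=0} a_k x^k. Multiplying both sides by 1 - 1 x - 2 x^2 gives
(1 - 1 x - 2 x^2) sum_{k>=0} a_k x^k = 2 + 3 x.
Matching coefficients:
 x^0: a_0 = 2
 x^1: a_1 - 1 a_0 = 3  =>  a_1 = 1*2 + 3 = 5
 x^k (k >= 2): a_k = 1 a_{k-1} + 2 a_{k-2}.
Iterating: a_2 = 9, a_3 = 19, a_4 = 37, a_5 = 75, a_6 = 149, a_7 = 299, a_8 = 597, a_9 = 1195, a_10 = 2389, a_11 = 4779, a_12 = 9557.
So the coefficient of x^12 is 9557.

9557


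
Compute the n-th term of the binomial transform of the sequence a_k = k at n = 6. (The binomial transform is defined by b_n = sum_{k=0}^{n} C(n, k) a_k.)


With a_k = k, b_n = sum_{k=0}^{n} C(n, k) k. Using k * C(n, k) = n * C(n-1, k-1) gives b_n = n * sum_{k>=1} C(n-1, k-1) = n * 2^(n-1).
For n = 6: 6 * 2^5 = 6 * 32 = 192.

192


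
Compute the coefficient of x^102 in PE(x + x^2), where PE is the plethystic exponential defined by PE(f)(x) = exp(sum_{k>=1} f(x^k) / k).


With f(x) = x + x^2, the exponent is sum_{k>=1} (x^k + x^(2k)) / k = -ln(1 - x) - ln(1 - x^2). Exponentiating:
PE(x + x^2) = 1 / ((1 - x)(1 - x^2)).
This is the generating function for partitions of n into parts of size 1 or 2. The number of 2's can be any j in 0..51, and the rest are 1's, so
[x^102] = floor(102/2) + 1 = 52.

52


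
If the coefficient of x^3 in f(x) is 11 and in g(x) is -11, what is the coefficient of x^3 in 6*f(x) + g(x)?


Scalar multiplication scales coefficients: 6 * 11 = 66.
Then add the g coefficient: 66 + -11
= 55

55


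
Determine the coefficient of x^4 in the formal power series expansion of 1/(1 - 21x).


The geometric series identity gives 1/(1 - c x) = sum_{k>=0} c^k x^k, so the coefficient of x^k is c^k.
Here c = 21 and k = 4.
Computing: 21^4 = 194481

194481


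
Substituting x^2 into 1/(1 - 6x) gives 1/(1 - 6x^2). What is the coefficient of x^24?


The coefficient of x^(2m) in 1/(1 - 6x^2) is 6^m.
With n = 24 = 2*12, the coefficient is 6^12 = 2176782336.

2176782336


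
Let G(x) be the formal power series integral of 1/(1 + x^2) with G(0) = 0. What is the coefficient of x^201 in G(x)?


1/(1 + x^2) = sum_{j>=0} (-1)^j x^(2j). Integrating termwise with G(0) = 0:
G(x) = sum_{j>=0} (-1)^j x^(2j+1) / (2j+1) = arctan(x).
Only odd powers are nonzero. For x^201 write 201 = 2*100 + 1, giving
(-1)^100 / 201 = 1/201 = 1/201.

1/201
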